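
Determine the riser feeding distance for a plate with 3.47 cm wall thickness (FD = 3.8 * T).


Formula: FD = 3.8 * T  (riser feeding-distance rule)
FD = 3.8 * 3.47 cm = 13.1860 cm

Answer: 13.1860 cm


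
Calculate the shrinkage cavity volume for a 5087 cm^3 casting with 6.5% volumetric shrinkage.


Formula: V_shrink = V_casting * shrinkage_pct / 100
V_shrink = 5087 cm^3 * 6.5 / 100 = 330.6550 cm^3

Final answer: 330.6550 cm^3


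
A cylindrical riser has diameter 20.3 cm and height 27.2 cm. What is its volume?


Formula: V = pi * (D/2)^2 * H  (cylinder volume)
Radius = D/2 = 20.3/2 = 10.15 cm
V = pi * 10.15^2 * 27.2 = 8803.4086 cm^3


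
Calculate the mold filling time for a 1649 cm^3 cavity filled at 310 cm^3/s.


Formula: t_fill = V_mold / Q_flow
t = 1649 cm^3 / 310 cm^3/s = 5.3194 s


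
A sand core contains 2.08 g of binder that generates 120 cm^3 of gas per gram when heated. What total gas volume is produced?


Formula: V_gas = W_binder * gas_evolution_rate
V = 2.08 g * 120 cm^3/g = 249.6000 cm^3


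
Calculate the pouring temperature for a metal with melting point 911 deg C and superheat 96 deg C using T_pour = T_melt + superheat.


Formula: T_pour = T_melt + Superheat
T_pour = 911 + 96 = 1007 deg C

1007 deg C


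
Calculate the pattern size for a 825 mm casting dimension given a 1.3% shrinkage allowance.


Formula: L_pattern = L_casting * (1 + shrinkage_rate/100)
Shrinkage factor = 1 + 1.3/100 = 1.013
L_pattern = 825 mm * 1.013 = 835.7250 mm


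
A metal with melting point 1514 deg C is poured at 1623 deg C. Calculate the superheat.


Formula: Superheat = T_pour - T_melt
Superheat = 1623 - 1514 = 109 deg C

Final answer: 109 deg C


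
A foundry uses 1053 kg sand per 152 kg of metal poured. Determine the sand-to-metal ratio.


Formula: Sand-to-Metal Ratio = W_sand / W_metal
Ratio = 1053 kg / 152 kg = 6.9276

Final answer: 6.9276


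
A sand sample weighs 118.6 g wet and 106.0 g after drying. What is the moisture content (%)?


Formula: MC = (W_wet - W_dry) / W_wet * 100
Water mass = 118.6 - 106.0 = 12.6 g
MC = 12.6 / 118.6 * 100 = 10.6239%

10.6239%


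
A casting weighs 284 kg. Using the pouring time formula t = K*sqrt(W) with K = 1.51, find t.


Formula: t = K * sqrt(W)
sqrt(W) = sqrt(284) = 16.85230
t = 1.51 * 16.85230 = 25.4470 s

25.4470 s


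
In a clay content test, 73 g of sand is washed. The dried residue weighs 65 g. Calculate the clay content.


Formula: Clay% = (W_total - W_washed) / W_total * 100
Clay mass = 73 - 65 = 8 g
Clay% = 8 / 73 * 100 = 10.9589%

Final answer: 10.9589%


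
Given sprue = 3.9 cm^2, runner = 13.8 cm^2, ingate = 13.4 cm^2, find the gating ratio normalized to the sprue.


Sprue:Runner:Ingate = 1 : 13.8/3.9 : 13.4/3.9 = 1:3.54:3.44

1:3.54:3.44


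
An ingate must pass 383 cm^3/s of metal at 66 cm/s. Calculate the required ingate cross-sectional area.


Formula: A_ingate = Q / v  (continuity equation)
A = 383 cm^3/s / 66 cm/s = 5.8030 cm^2

5.8030 cm^2


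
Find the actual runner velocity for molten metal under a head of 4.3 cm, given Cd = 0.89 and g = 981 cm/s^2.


Formula: v = Cd * sqrt(2 * g * h)  (Torricelli with discharge coefficient)
2*g*h = 2 * 981 * 4.3 = 8436.6 cm^2/s^2
sqrt(8436.6) = 91.85097 cm/s
v = 0.89 * 91.85097 = 81.7474 cm/s

81.7474 cm/s


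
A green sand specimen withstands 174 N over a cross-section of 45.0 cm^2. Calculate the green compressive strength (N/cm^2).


Formula: Compressive Strength = Force / Area
Strength = 174 N / 45.0 cm^2 = 3.8667 N/cm^2

Answer: 3.8667 N/cm^2


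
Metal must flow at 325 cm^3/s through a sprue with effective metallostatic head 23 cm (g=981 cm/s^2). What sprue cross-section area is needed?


Formula: v = sqrt(2*g*h), A = Q/v
Velocity: v = sqrt(2 * 981 * 23) = sqrt(45126) = 212.4288 cm/s
Sprue area: A = Q / v = 325 / 212.4288 = 1.5299 cm^2

Answer: 1.5299 cm^2


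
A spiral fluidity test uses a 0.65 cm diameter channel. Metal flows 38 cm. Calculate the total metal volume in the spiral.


Formula: V = pi * (d/2)^2 * L  (cylinder volume)
Radius = 0.65/2 = 0.325 cm
V = pi * 0.325^2 * 38 = 12.6096 cm^3


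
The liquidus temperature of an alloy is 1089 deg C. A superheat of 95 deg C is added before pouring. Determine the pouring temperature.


Formula: T_pour = T_melt + Superheat
T_pour = 1089 + 95 = 1184 deg C

1184 deg C


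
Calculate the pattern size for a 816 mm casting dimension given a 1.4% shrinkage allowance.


Formula: L_pattern = L_casting * (1 + shrinkage_rate/100)
Shrinkage factor = 1 + 1.4/100 = 1.014
L_pattern = 816 mm * 1.014 = 827.4240 mm


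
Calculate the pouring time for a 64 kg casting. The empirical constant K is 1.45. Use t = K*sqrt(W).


Formula: t = K * sqrt(W)
sqrt(W) = sqrt(64) = 8.00000
t = 1.45 * 8.00000 = 11.6000 s


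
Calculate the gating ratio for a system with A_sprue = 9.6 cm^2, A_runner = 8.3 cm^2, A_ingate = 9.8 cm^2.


Sprue:Runner:Ingate = 1 : 8.3/9.6 : 9.8/9.6 = 1:0.86:1.02

1:0.86:1.02


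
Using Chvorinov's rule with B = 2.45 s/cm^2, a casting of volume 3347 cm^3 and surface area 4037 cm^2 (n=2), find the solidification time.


Formula: t_s = B * (V/A)^n  (Chvorinov's rule, n=2)
Modulus M = V/A = 3347/4037 = 0.829081 cm
M^2 = 0.829081^2 = 0.687375 cm^2
t_s = 2.45 * 0.687375 = 1.6841 s

1.6841 s


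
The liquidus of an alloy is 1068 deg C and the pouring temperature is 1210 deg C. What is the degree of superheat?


Formula: Superheat = T_pour - T_melt
Superheat = 1210 - 1068 = 142 deg C

Final answer: 142 deg C


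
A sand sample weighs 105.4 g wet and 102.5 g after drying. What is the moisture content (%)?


Formula: MC = (W_wet - W_dry) / W_wet * 100
Water mass = 105.4 - 102.5 = 2.9 g
MC = 2.9 / 105.4 * 100 = 2.7514%

Final answer: 2.7514%


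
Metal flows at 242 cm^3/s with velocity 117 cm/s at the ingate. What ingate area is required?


Formula: A_ingate = Q / v  (continuity equation)
A = 242 cm^3/s / 117 cm/s = 2.0684 cm^2

Answer: 2.0684 cm^2


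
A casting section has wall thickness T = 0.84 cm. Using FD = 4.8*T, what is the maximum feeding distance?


Formula: FD = 4.8 * T  (riser feeding-distance rule)
FD = 4.8 * 0.84 cm = 4.0320 cm

4.0320 cm


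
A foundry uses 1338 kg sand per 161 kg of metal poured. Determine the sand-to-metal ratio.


Formula: Sand-to-Metal Ratio = W_sand / W_metal
Ratio = 1338 kg / 161 kg = 8.3106


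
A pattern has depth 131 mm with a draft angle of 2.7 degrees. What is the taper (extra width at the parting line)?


Formula: taper = depth * tan(draft_angle)
tan(2.7 deg) = 0.0471588
taper = 131 mm * 0.0471588 = 6.1778 mm

Answer: 6.1778 mm


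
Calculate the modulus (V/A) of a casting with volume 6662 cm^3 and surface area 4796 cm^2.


Formula: Casting Modulus M = V / A
M = 6662 cm^3 / 4796 cm^2 = 1.3891 cm

Final answer: 1.3891 cm


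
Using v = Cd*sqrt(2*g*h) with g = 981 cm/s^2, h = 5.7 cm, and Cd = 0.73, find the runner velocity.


Formula: v = Cd * sqrt(2 * g * h)  (Torricelli with discharge coefficient)
2*g*h = 2 * 981 * 5.7 = 11183.4 cm^2/s^2
sqrt(11183.4) = 105.75160 cm/s
v = 0.73 * 105.75160 = 77.1987 cm/s

77.1987 cm/s


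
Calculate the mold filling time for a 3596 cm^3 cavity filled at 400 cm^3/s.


Formula: t_fill = V_mold / Q_flow
t = 3596 cm^3 / 400 cm^3/s = 8.9900 s

Answer: 8.9900 s


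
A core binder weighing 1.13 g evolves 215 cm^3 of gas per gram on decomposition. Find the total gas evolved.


Formula: V_gas = W_binder * gas_evolution_rate
V = 1.13 g * 215 cm^3/g = 242.9500 cm^3

242.9500 cm^3


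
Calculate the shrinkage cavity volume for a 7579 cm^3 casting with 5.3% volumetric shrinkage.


Formula: V_shrink = V_casting * shrinkage_pct / 100
V_shrink = 7579 cm^3 * 5.3 / 100 = 401.6870 cm^3

Answer: 401.6870 cm^3


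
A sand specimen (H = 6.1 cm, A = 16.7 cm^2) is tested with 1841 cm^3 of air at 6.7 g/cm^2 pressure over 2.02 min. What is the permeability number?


Formula: Permeability Number P = (V * H) / (p * A * t)
Numerator: V * H = 1841 * 6.1 = 11230.1
Denominator: p * A * t = 6.7 * 16.7 * 2.02 = 226.0178
P = 11230.1 / 226.0178 = 49.6868


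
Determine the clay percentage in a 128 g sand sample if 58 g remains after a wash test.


Formula: Clay% = (W_total - W_washed) / W_total * 100
Clay mass = 128 - 58 = 70 g
Clay% = 70 / 128 * 100 = 54.6875%


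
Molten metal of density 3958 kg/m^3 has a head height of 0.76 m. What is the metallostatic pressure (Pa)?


Formula: P = rho * g * h
rho * g = 3958 * 9.81 = 38827.98 N/m^3
P = 38827.98 * 0.76 = 29509.2648 Pa


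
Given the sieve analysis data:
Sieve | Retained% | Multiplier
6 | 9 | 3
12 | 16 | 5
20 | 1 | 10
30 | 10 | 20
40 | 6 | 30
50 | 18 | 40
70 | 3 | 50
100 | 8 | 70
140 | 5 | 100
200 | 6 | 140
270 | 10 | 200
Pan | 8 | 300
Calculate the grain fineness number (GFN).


Formula: GFN = sum(pct * multiplier) / sum(pct)
sum(pct * multiplier) = 7667
sum(pct) = 100
GFN = 7667 / 100 = 76.67

Answer: 76.67


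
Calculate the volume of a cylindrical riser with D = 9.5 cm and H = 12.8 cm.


Formula: V = pi * (D/2)^2 * H  (cylinder volume)
Radius = D/2 = 9.5/2 = 4.75 cm
V = pi * 4.75^2 * 12.8 = 907.2920 cm^3

907.2920 cm^3


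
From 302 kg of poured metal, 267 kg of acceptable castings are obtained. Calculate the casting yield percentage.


Formula: Casting Yield = (W_good / W_total) * 100
Yield = (267 kg / 302 kg) * 100 = 88.4106%


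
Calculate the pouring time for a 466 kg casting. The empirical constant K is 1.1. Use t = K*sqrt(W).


Formula: t = K * sqrt(W)
sqrt(W) = sqrt(466) = 21.58703
t = 1.1 * 21.58703 = 23.7457 s

Answer: 23.7457 s


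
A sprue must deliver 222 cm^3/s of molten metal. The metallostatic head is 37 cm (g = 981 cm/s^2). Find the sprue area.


Formula: v = sqrt(2*g*h), A = Q/v
Velocity: v = sqrt(2 * 981 * 37) = sqrt(72594) = 269.4327 cm/s
Sprue area: A = Q / v = 222 / 269.4327 = 0.8240 cm^2

Final answer: 0.8240 cm^2


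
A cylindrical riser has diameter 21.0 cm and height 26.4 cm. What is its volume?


Formula: V = pi * (D/2)^2 * H  (cylinder volume)
Radius = D/2 = 21.0/2 = 10.5 cm
V = pi * 10.5^2 * 26.4 = 9143.9196 cm^3

Answer: 9143.9196 cm^3


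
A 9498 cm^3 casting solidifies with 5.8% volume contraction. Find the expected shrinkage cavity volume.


Formula: V_shrink = V_casting * shrinkage_pct / 100
V_shrink = 9498 cm^3 * 5.8 / 100 = 550.8840 cm^3

Final answer: 550.8840 cm^3


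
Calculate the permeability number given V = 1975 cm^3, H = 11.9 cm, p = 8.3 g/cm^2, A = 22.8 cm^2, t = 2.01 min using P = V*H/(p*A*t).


Formula: Permeability Number P = (V * H) / (p * A * t)
Numerator: V * H = 1975 * 11.9 = 23502.5
Denominator: p * A * t = 8.3 * 22.8 * 2.01 = 380.3724
P = 23502.5 / 380.3724 = 61.7881


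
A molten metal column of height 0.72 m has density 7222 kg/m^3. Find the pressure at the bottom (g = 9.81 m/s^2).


Formula: P = rho * g * h
rho * g = 7222 * 9.81 = 70847.82 N/m^3
P = 70847.82 * 0.72 = 51010.4304 Pa

Answer: 51010.4304 Pa


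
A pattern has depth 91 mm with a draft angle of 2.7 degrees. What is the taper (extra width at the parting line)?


Formula: taper = depth * tan(draft_angle)
tan(2.7 deg) = 0.0471588
taper = 91 mm * 0.0471588 = 4.2915 mm


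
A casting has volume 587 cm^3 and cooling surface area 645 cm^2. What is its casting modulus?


Formula: Casting Modulus M = V / A
M = 587 cm^3 / 645 cm^2 = 0.9101 cm

0.9101 cm


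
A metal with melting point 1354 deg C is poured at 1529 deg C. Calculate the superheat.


Formula: Superheat = T_pour - T_melt
Superheat = 1529 - 1354 = 175 deg C

Answer: 175 deg C


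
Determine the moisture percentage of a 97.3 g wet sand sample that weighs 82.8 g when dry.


Formula: MC = (W_wet - W_dry) / W_wet * 100
Water mass = 97.3 - 82.8 = 14.5 g
MC = 14.5 / 97.3 * 100 = 14.9024%

Final answer: 14.9024%


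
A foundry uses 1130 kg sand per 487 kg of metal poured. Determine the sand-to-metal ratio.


Formula: Sand-to-Metal Ratio = W_sand / W_metal
Ratio = 1130 kg / 487 kg = 2.3203

Answer: 2.3203


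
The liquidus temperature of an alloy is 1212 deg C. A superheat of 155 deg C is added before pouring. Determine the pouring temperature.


Formula: T_pour = T_melt + Superheat
T_pour = 1212 + 155 = 1367 deg C

Answer: 1367 deg C


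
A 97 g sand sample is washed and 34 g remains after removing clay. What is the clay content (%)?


Formula: Clay% = (W_total - W_washed) / W_total * 100
Clay mass = 97 - 34 = 63 g
Clay% = 63 / 97 * 100 = 64.9485%

64.9485%


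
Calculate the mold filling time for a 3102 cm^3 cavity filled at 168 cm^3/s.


Formula: t_fill = V_mold / Q_flow
t = 3102 cm^3 / 168 cm^3/s = 18.4643 s

Answer: 18.4643 s


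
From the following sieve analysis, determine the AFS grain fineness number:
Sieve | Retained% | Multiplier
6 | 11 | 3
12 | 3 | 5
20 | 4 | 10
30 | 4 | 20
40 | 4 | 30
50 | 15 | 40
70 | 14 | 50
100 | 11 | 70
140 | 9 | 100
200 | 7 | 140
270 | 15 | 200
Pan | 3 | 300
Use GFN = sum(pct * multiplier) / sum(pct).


Formula: GFN = sum(pct * multiplier) / sum(pct)
sum(pct * multiplier) = 8138
sum(pct) = 100
GFN = 8138 / 100 = 81.38

Answer: 81.38


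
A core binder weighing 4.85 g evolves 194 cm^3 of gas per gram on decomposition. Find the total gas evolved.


Formula: V_gas = W_binder * gas_evolution_rate
V = 4.85 g * 194 cm^3/g = 940.9000 cm^3

Answer: 940.9000 cm^3


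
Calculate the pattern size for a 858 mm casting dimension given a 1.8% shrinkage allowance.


Formula: L_pattern = L_casting * (1 + shrinkage_rate/100)
Shrinkage factor = 1 + 1.8/100 = 1.018
L_pattern = 858 mm * 1.018 = 873.4440 mm


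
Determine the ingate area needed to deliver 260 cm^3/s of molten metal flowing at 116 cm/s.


Formula: A_ingate = Q / v  (continuity equation)
A = 260 cm^3/s / 116 cm/s = 2.2414 cm^2

2.2414 cm^2


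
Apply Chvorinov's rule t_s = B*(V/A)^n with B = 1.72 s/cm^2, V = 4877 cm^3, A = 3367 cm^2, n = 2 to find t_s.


Formula: t_s = B * (V/A)^n  (Chvorinov's rule, n=2)
Modulus M = V/A = 4877/3367 = 1.448470 cm
M^2 = 1.448470^2 = 2.098065 cm^2
t_s = 1.72 * 2.098065 = 3.6087 s

3.6087 s


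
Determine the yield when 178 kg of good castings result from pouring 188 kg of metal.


Formula: Casting Yield = (W_good / W_total) * 100
Yield = (178 kg / 188 kg) * 100 = 94.6809%

Final answer: 94.6809%


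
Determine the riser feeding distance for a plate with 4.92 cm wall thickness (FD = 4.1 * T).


Formula: FD = 4.1 * T  (riser feeding-distance rule)
FD = 4.1 * 4.92 cm = 20.1720 cm


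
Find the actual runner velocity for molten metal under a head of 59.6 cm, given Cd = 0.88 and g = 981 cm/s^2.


Formula: v = Cd * sqrt(2 * g * h)  (Torricelli with discharge coefficient)
2*g*h = 2 * 981 * 59.6 = 116935.2 cm^2/s^2
sqrt(116935.2) = 341.95789 cm/s
v = 0.88 * 341.95789 = 300.9229 cm/s


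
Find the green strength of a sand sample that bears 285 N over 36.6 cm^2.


Formula: Compressive Strength = Force / Area
Strength = 285 N / 36.6 cm^2 = 7.7869 N/cm^2

Final answer: 7.7869 N/cm^2


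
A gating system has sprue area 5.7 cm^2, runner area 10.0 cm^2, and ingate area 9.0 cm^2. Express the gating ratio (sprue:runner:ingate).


Sprue:Runner:Ingate = 1 : 10.0/5.7 : 9.0/5.7 = 1:1.75:1.58

Final answer: 1:1.75:1.58


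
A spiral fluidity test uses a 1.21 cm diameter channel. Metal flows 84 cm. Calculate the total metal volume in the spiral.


Formula: V = pi * (d/2)^2 * L  (cylinder volume)
Radius = 1.21/2 = 0.605 cm
V = pi * 0.605^2 * 84 = 96.5917 cm^3

96.5917 cm^3


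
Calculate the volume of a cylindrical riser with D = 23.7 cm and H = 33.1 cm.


Formula: V = pi * (D/2)^2 * H  (cylinder volume)
Radius = D/2 = 23.7/2 = 11.85 cm
V = pi * 11.85^2 * 33.1 = 14602.0747 cm^3

Answer: 14602.0747 cm^3


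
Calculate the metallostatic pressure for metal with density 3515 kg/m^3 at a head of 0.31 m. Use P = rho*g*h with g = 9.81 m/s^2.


Formula: P = rho * g * h
rho * g = 3515 * 9.81 = 34482.15 N/m^3
P = 34482.15 * 0.31 = 10689.4665 Pa


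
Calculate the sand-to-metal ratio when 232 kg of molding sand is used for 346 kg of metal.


Formula: Sand-to-Metal Ratio = W_sand / W_metal
Ratio = 232 kg / 346 kg = 0.6705

0.6705


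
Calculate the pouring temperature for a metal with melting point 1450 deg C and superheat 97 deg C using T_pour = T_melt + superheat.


Formula: T_pour = T_melt + Superheat
T_pour = 1450 + 97 = 1547 deg C

Final answer: 1547 deg C


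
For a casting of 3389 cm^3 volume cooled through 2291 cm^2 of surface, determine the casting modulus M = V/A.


Formula: Casting Modulus M = V / A
M = 3389 cm^3 / 2291 cm^2 = 1.4793 cm

Answer: 1.4793 cm


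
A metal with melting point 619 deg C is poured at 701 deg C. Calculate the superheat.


Formula: Superheat = T_pour - T_melt
Superheat = 701 - 619 = 82 deg C

82 deg C


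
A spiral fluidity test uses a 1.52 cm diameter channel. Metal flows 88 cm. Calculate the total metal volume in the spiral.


Formula: V = pi * (d/2)^2 * L  (cylinder volume)
Radius = 1.52/2 = 0.76 cm
V = pi * 0.76^2 * 88 = 159.6834 cm^3


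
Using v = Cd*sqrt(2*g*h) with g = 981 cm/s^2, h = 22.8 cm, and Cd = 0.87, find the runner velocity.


Formula: v = Cd * sqrt(2 * g * h)  (Torricelli with discharge coefficient)
2*g*h = 2 * 981 * 22.8 = 44733.6 cm^2/s^2
sqrt(44733.6) = 211.50319 cm/s
v = 0.87 * 211.50319 = 184.0078 cm/s

Final answer: 184.0078 cm/s


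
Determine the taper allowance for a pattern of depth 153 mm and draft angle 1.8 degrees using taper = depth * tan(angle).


Formula: taper = depth * tan(draft_angle)
tan(1.8 deg) = 0.0314263
taper = 153 mm * 0.0314263 = 4.8082 mm

Final answer: 4.8082 mm


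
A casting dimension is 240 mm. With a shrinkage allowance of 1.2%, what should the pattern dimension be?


Formula: L_pattern = L_casting * (1 + shrinkage_rate/100)
Shrinkage factor = 1 + 1.2/100 = 1.012
L_pattern = 240 mm * 1.012 = 242.8800 mm

242.8800 mm


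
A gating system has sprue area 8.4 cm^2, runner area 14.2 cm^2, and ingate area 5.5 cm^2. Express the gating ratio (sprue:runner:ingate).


Sprue:Runner:Ingate = 1 : 14.2/8.4 : 5.5/8.4 = 1:1.69:0.65

Answer: 1:1.69:0.65


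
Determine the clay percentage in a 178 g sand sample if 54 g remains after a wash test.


Formula: Clay% = (W_total - W_washed) / W_total * 100
Clay mass = 178 - 54 = 124 g
Clay% = 124 / 178 * 100 = 69.6629%

69.6629%


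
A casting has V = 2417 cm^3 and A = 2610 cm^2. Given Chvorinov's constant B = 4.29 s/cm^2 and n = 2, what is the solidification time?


Formula: t_s = B * (V/A)^n  (Chvorinov's rule, n=2)
Modulus M = V/A = 2417/2610 = 0.926054 cm
M^2 = 0.926054^2 = 0.857576 cm^2
t_s = 4.29 * 0.857576 = 3.6790 s

3.6790 s


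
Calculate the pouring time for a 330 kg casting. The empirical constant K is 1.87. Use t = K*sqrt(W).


Formula: t = K * sqrt(W)
sqrt(W) = sqrt(330) = 18.16590
t = 1.87 * 18.16590 = 33.9702 s


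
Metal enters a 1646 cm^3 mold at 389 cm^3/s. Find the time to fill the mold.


Formula: t_fill = V_mold / Q_flow
t = 1646 cm^3 / 389 cm^3/s = 4.2314 s

Final answer: 4.2314 s


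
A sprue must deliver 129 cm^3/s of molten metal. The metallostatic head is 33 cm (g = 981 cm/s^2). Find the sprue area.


Formula: v = sqrt(2*g*h), A = Q/v
Velocity: v = sqrt(2 * 981 * 33) = sqrt(64746) = 254.4524 cm/s
Sprue area: A = Q / v = 129 / 254.4524 = 0.5070 cm^2

Answer: 0.5070 cm^2


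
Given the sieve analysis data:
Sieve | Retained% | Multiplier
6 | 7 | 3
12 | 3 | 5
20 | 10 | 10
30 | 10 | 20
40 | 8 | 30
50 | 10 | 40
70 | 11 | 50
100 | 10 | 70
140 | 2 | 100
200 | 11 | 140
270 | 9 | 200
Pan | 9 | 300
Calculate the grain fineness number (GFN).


Formula: GFN = sum(pct * multiplier) / sum(pct)
sum(pct * multiplier) = 8466
sum(pct) = 100
GFN = 8466 / 100 = 84.66

Answer: 84.66


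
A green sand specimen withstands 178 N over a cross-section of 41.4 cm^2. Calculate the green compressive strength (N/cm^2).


Formula: Compressive Strength = Force / Area
Strength = 178 N / 41.4 cm^2 = 4.2995 N/cm^2

Answer: 4.2995 N/cm^2


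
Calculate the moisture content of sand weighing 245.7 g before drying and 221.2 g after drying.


Formula: MC = (W_wet - W_dry) / W_wet * 100
Water mass = 245.7 - 221.2 = 24.5 g
MC = 24.5 / 245.7 * 100 = 9.9715%


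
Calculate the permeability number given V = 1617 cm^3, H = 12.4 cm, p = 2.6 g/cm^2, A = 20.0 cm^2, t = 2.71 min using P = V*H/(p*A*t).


Formula: Permeability Number P = (V * H) / (p * A * t)
Numerator: V * H = 1617 * 12.4 = 20050.8
Denominator: p * A * t = 2.6 * 20.0 * 2.71 = 140.92
P = 20050.8 / 140.92 = 142.2850

Final answer: 142.2850


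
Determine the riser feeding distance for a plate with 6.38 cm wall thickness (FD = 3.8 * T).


Formula: FD = 3.8 * T  (riser feeding-distance rule)
FD = 3.8 * 6.38 cm = 24.2440 cm

Answer: 24.2440 cm


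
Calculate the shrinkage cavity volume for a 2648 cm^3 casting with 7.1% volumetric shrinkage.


Formula: V_shrink = V_casting * shrinkage_pct / 100
V_shrink = 2648 cm^3 * 7.1 / 100 = 188.0080 cm^3

Final answer: 188.0080 cm^3


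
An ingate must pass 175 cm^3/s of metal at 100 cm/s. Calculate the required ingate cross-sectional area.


Formula: A_ingate = Q / v  (continuity equation)
A = 175 cm^3/s / 100 cm/s = 1.7500 cm^2

1.7500 cm^2


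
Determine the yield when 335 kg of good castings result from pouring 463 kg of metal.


Formula: Casting Yield = (W_good / W_total) * 100
Yield = (335 kg / 463 kg) * 100 = 72.3542%

Answer: 72.3542%


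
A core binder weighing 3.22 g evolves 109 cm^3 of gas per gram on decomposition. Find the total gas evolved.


Formula: V_gas = W_binder * gas_evolution_rate
V = 3.22 g * 109 cm^3/g = 350.9800 cm^3

Final answer: 350.9800 cm^3


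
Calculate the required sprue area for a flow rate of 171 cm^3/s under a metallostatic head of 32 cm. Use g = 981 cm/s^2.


Formula: v = sqrt(2*g*h), A = Q/v
Velocity: v = sqrt(2 * 981 * 32) = sqrt(62784) = 250.5674 cm/s
Sprue area: A = Q / v = 171 / 250.5674 = 0.6825 cm^2

0.6825 cm^2


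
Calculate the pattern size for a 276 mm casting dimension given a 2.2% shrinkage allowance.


Formula: L_pattern = L_casting * (1 + shrinkage_rate/100)
Shrinkage factor = 1 + 2.2/100 = 1.022
L_pattern = 276 mm * 1.022 = 282.0720 mm

Answer: 282.0720 mm


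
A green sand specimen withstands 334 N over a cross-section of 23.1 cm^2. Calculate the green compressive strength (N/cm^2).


Formula: Compressive Strength = Force / Area
Strength = 334 N / 23.1 cm^2 = 14.4589 N/cm^2

14.4589 N/cm^2


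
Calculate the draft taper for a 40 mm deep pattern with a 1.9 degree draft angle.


Formula: taper = depth * tan(draft_angle)
tan(1.9 deg) = 0.0331734
taper = 40 mm * 0.0331734 = 1.3269 mm

Final answer: 1.3269 mm


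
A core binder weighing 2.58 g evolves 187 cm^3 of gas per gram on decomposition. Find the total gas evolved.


Formula: V_gas = W_binder * gas_evolution_rate
V = 2.58 g * 187 cm^3/g = 482.4600 cm^3

Answer: 482.4600 cm^3


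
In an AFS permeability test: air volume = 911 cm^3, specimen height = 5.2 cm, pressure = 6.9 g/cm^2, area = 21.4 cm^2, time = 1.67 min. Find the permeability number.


Formula: Permeability Number P = (V * H) / (p * A * t)
Numerator: V * H = 911 * 5.2 = 4737.2
Denominator: p * A * t = 6.9 * 21.4 * 1.67 = 246.5922
P = 4737.2 / 246.5922 = 19.2107

Final answer: 19.2107


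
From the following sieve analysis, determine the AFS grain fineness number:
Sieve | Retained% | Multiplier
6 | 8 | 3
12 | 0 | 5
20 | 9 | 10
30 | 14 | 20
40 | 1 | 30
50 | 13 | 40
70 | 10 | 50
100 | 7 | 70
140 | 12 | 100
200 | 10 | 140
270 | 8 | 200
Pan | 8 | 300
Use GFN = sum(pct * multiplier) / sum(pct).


Formula: GFN = sum(pct * multiplier) / sum(pct)
sum(pct * multiplier) = 8534
sum(pct) = 100
GFN = 8534 / 100 = 85.34


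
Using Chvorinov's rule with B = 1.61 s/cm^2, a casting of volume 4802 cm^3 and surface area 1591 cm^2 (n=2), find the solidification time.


Formula: t_s = B * (V/A)^n  (Chvorinov's rule, n=2)
Modulus M = V/A = 4802/1591 = 3.018228 cm
M^2 = 3.018228^2 = 9.109700 cm^2
t_s = 1.61 * 9.109700 = 14.6666 s

Answer: 14.6666 s


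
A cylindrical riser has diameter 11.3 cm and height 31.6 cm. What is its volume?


Formula: V = pi * (D/2)^2 * H  (cylinder volume)
Radius = D/2 = 11.3/2 = 5.65 cm
V = pi * 5.65^2 * 31.6 = 3169.0847 cm^3

3169.0847 cm^3


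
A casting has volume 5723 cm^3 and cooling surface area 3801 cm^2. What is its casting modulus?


Formula: Casting Modulus M = V / A
M = 5723 cm^3 / 3801 cm^2 = 1.5057 cm

Answer: 1.5057 cm


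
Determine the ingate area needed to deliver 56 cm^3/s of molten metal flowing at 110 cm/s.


Formula: A_ingate = Q / v  (continuity equation)
A = 56 cm^3/s / 110 cm/s = 0.5091 cm^2


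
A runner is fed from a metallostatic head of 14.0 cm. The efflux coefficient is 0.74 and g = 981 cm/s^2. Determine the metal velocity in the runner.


Formula: v = Cd * sqrt(2 * g * h)  (Torricelli with discharge coefficient)
2*g*h = 2 * 981 * 14.0 = 27468.0 cm^2/s^2
sqrt(27468.0) = 165.73473 cm/s
v = 0.74 * 165.73473 = 122.6437 cm/s

Final answer: 122.6437 cm/s


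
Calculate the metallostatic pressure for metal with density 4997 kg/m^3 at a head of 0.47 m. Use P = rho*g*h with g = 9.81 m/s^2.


Formula: P = rho * g * h
rho * g = 4997 * 9.81 = 49020.57 N/m^3
P = 49020.57 * 0.47 = 23039.6679 Pa


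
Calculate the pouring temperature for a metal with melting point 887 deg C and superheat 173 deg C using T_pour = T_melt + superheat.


Formula: T_pour = T_melt + Superheat
T_pour = 887 + 173 = 1060 deg C

Final answer: 1060 deg C


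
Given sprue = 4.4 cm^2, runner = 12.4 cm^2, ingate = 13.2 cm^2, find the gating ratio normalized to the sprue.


Sprue:Runner:Ingate = 1 : 12.4/4.4 : 13.2/4.4 = 1:2.82:3.00


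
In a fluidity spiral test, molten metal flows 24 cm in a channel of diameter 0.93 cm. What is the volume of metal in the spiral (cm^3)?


Formula: V = pi * (d/2)^2 * L  (cylinder volume)
Radius = 0.93/2 = 0.465 cm
V = pi * 0.465^2 * 24 = 16.3030 cm^3

Answer: 16.3030 cm^3


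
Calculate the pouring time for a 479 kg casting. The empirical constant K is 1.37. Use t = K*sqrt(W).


Formula: t = K * sqrt(W)
sqrt(W) = sqrt(479) = 21.88607
t = 1.37 * 21.88607 = 29.9839 s

Answer: 29.9839 s


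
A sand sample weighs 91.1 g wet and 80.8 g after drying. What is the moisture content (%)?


Formula: MC = (W_wet - W_dry) / W_wet * 100
Water mass = 91.1 - 80.8 = 10.3 g
MC = 10.3 / 91.1 * 100 = 11.3063%

Answer: 11.3063%


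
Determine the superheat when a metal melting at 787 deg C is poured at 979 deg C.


Formula: Superheat = T_pour - T_melt
Superheat = 979 - 787 = 192 deg C

Final answer: 192 deg C


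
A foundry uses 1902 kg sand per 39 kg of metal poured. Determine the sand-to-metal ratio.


Formula: Sand-to-Metal Ratio = W_sand / W_metal
Ratio = 1902 kg / 39 kg = 48.7692


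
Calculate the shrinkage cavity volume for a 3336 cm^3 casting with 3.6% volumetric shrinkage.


Formula: V_shrink = V_casting * shrinkage_pct / 100
V_shrink = 3336 cm^3 * 3.6 / 100 = 120.0960 cm^3


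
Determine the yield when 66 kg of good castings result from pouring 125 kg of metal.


Formula: Casting Yield = (W_good / W_total) * 100
Yield = (66 kg / 125 kg) * 100 = 52.8000%

Final answer: 52.8000%


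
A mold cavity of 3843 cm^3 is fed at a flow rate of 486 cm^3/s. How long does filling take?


Formula: t_fill = V_mold / Q_flow
t = 3843 cm^3 / 486 cm^3/s = 7.9074 s

Answer: 7.9074 s


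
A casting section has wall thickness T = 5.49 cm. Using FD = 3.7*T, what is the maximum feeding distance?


Formula: FD = 3.7 * T  (riser feeding-distance rule)
FD = 3.7 * 5.49 cm = 20.3130 cm


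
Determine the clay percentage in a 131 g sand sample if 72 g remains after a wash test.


Formula: Clay% = (W_total - W_washed) / W_total * 100
Clay mass = 131 - 72 = 59 g
Clay% = 59 / 131 * 100 = 45.0382%

Answer: 45.0382%


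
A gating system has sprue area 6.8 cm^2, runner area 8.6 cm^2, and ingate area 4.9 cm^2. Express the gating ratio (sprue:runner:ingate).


Sprue:Runner:Ingate = 1 : 8.6/6.8 : 4.9/6.8 = 1:1.26:0.72

Final answer: 1:1.26:0.72


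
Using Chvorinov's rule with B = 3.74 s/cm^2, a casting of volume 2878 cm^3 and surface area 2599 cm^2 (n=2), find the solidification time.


Formula: t_s = B * (V/A)^n  (Chvorinov's rule, n=2)
Modulus M = V/A = 2878/2599 = 1.107349 cm
M^2 = 1.107349^2 = 1.226222 cm^2
t_s = 3.74 * 1.226222 = 4.5861 s

Answer: 4.5861 s


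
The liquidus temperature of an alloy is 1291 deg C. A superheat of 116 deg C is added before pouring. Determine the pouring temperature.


Formula: T_pour = T_melt + Superheat
T_pour = 1291 + 116 = 1407 deg C

1407 deg C


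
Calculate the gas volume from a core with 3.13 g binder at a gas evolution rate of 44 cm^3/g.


Formula: V_gas = W_binder * gas_evolution_rate
V = 3.13 g * 44 cm^3/g = 137.7200 cm^3

137.7200 cm^3


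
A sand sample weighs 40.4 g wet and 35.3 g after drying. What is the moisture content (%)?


Formula: MC = (W_wet - W_dry) / W_wet * 100
Water mass = 40.4 - 35.3 = 5.1 g
MC = 5.1 / 40.4 * 100 = 12.6238%

12.6238%


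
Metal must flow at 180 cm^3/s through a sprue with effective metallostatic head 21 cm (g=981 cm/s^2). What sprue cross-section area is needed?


Formula: v = sqrt(2*g*h), A = Q/v
Velocity: v = sqrt(2 * 981 * 21) = sqrt(41202) = 202.9828 cm/s
Sprue area: A = Q / v = 180 / 202.9828 = 0.8868 cm^2

Answer: 0.8868 cm^2


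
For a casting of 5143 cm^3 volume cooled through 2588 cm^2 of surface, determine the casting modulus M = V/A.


Formula: Casting Modulus M = V / A
M = 5143 cm^3 / 2588 cm^2 = 1.9872 cm

Answer: 1.9872 cm


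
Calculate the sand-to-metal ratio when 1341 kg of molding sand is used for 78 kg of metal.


Formula: Sand-to-Metal Ratio = W_sand / W_metal
Ratio = 1341 kg / 78 kg = 17.1923

Final answer: 17.1923


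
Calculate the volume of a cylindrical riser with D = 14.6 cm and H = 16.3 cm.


Formula: V = pi * (D/2)^2 * H  (cylinder volume)
Radius = D/2 = 14.6/2 = 7.3 cm
V = pi * 7.3^2 * 16.3 = 2728.8722 cm^3

2728.8722 cm^3


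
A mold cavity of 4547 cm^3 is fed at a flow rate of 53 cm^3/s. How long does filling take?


Formula: t_fill = V_mold / Q_flow
t = 4547 cm^3 / 53 cm^3/s = 85.7925 s

85.7925 s


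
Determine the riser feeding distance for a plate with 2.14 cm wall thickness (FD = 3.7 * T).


Formula: FD = 3.7 * T  (riser feeding-distance rule)
FD = 3.7 * 2.14 cm = 7.9180 cm

7.9180 cm


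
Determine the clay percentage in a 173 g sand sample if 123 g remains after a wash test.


Formula: Clay% = (W_total - W_washed) / W_total * 100
Clay mass = 173 - 123 = 50 g
Clay% = 50 / 173 * 100 = 28.9017%

Final answer: 28.9017%


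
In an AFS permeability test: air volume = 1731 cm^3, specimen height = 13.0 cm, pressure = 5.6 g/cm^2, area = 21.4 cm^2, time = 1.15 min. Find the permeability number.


Formula: Permeability Number P = (V * H) / (p * A * t)
Numerator: V * H = 1731 * 13.0 = 22503.0
Denominator: p * A * t = 5.6 * 21.4 * 1.15 = 137.816
P = 22503.0 / 137.816 = 163.2829

Final answer: 163.2829


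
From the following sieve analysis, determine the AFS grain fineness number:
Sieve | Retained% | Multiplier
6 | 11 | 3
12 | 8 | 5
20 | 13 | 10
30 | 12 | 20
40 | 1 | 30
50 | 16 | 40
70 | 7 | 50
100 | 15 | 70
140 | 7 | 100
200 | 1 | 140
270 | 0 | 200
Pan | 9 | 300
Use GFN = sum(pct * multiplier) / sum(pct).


Formula: GFN = sum(pct * multiplier) / sum(pct)
sum(pct * multiplier) = 6053
sum(pct) = 100
GFN = 6053 / 100 = 60.53

Final answer: 60.53


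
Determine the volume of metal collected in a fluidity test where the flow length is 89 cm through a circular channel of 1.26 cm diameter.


Formula: V = pi * (d/2)^2 * L  (cylinder volume)
Radius = 1.26/2 = 0.63 cm
V = pi * 0.63^2 * 89 = 110.9739 cm^3

110.9739 cm^3


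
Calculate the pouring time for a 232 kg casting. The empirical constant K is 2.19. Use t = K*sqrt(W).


Formula: t = K * sqrt(W)
sqrt(W) = sqrt(232) = 15.23155
t = 2.19 * 15.23155 = 33.3571 s

33.3571 s


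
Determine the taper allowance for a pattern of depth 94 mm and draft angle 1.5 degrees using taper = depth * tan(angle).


Formula: taper = depth * tan(draft_angle)
tan(1.5 deg) = 0.0261859
taper = 94 mm * 0.0261859 = 2.4615 mm

Answer: 2.4615 mm


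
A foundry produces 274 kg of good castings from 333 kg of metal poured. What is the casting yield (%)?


Formula: Casting Yield = (W_good / W_total) * 100
Yield = (274 kg / 333 kg) * 100 = 82.2823%


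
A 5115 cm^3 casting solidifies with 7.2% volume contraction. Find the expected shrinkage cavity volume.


Formula: V_shrink = V_casting * shrinkage_pct / 100
V_shrink = 5115 cm^3 * 7.2 / 100 = 368.2800 cm^3


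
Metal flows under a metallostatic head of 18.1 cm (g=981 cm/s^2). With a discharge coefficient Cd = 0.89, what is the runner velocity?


Formula: v = Cd * sqrt(2 * g * h)  (Torricelli with discharge coefficient)
2*g*h = 2 * 981 * 18.1 = 35512.2 cm^2/s^2
sqrt(35512.2) = 188.44681 cm/s
v = 0.89 * 188.44681 = 167.7177 cm/s

Answer: 167.7177 cm/s


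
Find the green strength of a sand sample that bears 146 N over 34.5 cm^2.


Formula: Compressive Strength = Force / Area
Strength = 146 N / 34.5 cm^2 = 4.2319 N/cm^2

Final answer: 4.2319 N/cm^2


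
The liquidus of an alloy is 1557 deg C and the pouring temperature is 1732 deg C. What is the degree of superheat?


Formula: Superheat = T_pour - T_melt
Superheat = 1732 - 1557 = 175 deg C

175 deg C


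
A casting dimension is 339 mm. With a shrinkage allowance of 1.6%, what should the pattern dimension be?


Formula: L_pattern = L_casting * (1 + shrinkage_rate/100)
Shrinkage factor = 1 + 1.6/100 = 1.016
L_pattern = 339 mm * 1.016 = 344.4240 mm

Final answer: 344.4240 mm


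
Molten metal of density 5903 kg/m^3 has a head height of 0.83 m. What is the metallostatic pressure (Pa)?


Formula: P = rho * g * h
rho * g = 5903 * 9.81 = 57908.43 N/m^3
P = 57908.43 * 0.83 = 48063.9969 Pa


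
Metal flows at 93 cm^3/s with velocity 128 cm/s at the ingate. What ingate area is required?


Formula: A_ingate = Q / v  (continuity equation)
A = 93 cm^3/s / 128 cm/s = 0.7266 cm^2


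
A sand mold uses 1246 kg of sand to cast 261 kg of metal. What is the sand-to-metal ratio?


Formula: Sand-to-Metal Ratio = W_sand / W_metal
Ratio = 1246 kg / 261 kg = 4.7739


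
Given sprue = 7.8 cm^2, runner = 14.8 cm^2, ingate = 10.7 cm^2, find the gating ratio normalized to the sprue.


Sprue:Runner:Ingate = 1 : 14.8/7.8 : 10.7/7.8 = 1:1.90:1.37

1:1.90:1.37


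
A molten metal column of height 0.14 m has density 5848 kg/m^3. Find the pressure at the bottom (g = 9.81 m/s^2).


Formula: P = rho * g * h
rho * g = 5848 * 9.81 = 57368.88 N/m^3
P = 57368.88 * 0.14 = 8031.6432 Pa


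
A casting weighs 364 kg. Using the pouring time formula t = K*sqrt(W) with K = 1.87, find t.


Formula: t = K * sqrt(W)
sqrt(W) = sqrt(364) = 19.07878
t = 1.87 * 19.07878 = 35.6773 s

Final answer: 35.6773 s


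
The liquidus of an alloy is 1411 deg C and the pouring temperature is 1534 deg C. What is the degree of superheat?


Formula: Superheat = T_pour - T_melt
Superheat = 1534 - 1411 = 123 deg C


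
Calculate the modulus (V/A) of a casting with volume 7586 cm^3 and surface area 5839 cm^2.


Formula: Casting Modulus M = V / A
M = 7586 cm^3 / 5839 cm^2 = 1.2992 cm

1.2992 cm


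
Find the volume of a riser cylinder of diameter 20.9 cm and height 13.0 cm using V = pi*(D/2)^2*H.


Formula: V = pi * (D/2)^2 * H  (cylinder volume)
Radius = D/2 = 20.9/2 = 10.45 cm
V = pi * 10.45^2 * 13.0 = 4459.9070 cm^3

Final answer: 4459.9070 cm^3


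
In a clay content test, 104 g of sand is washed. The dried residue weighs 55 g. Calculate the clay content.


Formula: Clay% = (W_total - W_washed) / W_total * 100
Clay mass = 104 - 55 = 49 g
Clay% = 49 / 104 * 100 = 47.1154%

47.1154%


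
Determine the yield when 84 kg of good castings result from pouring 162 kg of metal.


Formula: Casting Yield = (W_good / W_total) * 100
Yield = (84 kg / 162 kg) * 100 = 51.8519%


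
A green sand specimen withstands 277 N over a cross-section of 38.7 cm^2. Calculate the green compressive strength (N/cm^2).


Formula: Compressive Strength = Force / Area
Strength = 277 N / 38.7 cm^2 = 7.1576 N/cm^2


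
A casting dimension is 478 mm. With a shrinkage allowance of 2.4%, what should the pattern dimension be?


Formula: L_pattern = L_casting * (1 + shrinkage_rate/100)
Shrinkage factor = 1 + 2.4/100 = 1.024
L_pattern = 478 mm * 1.024 = 489.4720 mm

Answer: 489.4720 mm


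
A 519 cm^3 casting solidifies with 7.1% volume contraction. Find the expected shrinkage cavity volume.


Formula: V_shrink = V_casting * shrinkage_pct / 100
V_shrink = 519 cm^3 * 7.1 / 100 = 36.8490 cm^3


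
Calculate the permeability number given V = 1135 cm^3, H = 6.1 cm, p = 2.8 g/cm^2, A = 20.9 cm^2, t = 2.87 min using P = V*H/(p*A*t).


Formula: Permeability Number P = (V * H) / (p * A * t)
Numerator: V * H = 1135 * 6.1 = 6923.5
Denominator: p * A * t = 2.8 * 20.9 * 2.87 = 167.9524
P = 6923.5 / 167.9524 = 41.2230


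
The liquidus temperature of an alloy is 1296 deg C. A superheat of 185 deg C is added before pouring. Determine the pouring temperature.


Formula: T_pour = T_melt + Superheat
T_pour = 1296 + 185 = 1481 deg C


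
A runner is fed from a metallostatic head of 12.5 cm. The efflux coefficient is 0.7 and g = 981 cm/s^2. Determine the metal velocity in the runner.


Formula: v = Cd * sqrt(2 * g * h)  (Torricelli with discharge coefficient)
2*g*h = 2 * 981 * 12.5 = 24525.0 cm^2/s^2
sqrt(24525.0) = 156.60460 cm/s
v = 0.7 * 156.60460 = 109.6232 cm/s

Answer: 109.6232 cm/s


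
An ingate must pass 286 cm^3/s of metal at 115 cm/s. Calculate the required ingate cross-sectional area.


Formula: A_ingate = Q / v  (continuity equation)
A = 286 cm^3/s / 115 cm/s = 2.4870 cm^2

2.4870 cm^2


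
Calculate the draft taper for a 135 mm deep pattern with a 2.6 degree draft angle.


Formula: taper = depth * tan(draft_angle)
tan(2.6 deg) = 0.0454097
taper = 135 mm * 0.0454097 = 6.1303 mm


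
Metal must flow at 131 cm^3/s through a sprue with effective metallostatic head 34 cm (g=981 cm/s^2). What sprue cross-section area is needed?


Formula: v = sqrt(2*g*h), A = Q/v
Velocity: v = sqrt(2 * 981 * 34) = sqrt(66708) = 258.2789 cm/s
Sprue area: A = Q / v = 131 / 258.2789 = 0.5072 cm^2

Final answer: 0.5072 cm^2


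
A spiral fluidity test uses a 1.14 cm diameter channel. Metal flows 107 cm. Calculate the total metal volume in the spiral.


Formula: V = pi * (d/2)^2 * L  (cylinder volume)
Radius = 1.14/2 = 0.57 cm
V = pi * 0.57^2 * 107 = 109.2153 cm^3


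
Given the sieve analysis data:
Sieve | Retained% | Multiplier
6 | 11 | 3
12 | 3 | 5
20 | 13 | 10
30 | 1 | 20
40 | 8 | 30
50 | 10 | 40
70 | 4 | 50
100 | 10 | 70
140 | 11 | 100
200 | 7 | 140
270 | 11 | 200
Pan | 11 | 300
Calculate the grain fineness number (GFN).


Formula: GFN = sum(pct * multiplier) / sum(pct)
sum(pct * multiplier) = 9318
sum(pct) = 100
GFN = 9318 / 100 = 93.18

Answer: 93.18


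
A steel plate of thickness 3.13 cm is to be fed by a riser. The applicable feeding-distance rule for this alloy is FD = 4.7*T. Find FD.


Formula: FD = 4.7 * T  (riser feeding-distance rule)
FD = 4.7 * 3.13 cm = 14.7110 cm


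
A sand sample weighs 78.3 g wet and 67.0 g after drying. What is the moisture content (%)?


Formula: MC = (W_wet - W_dry) / W_wet * 100
Water mass = 78.3 - 67.0 = 11.3 g
MC = 11.3 / 78.3 * 100 = 14.4317%
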